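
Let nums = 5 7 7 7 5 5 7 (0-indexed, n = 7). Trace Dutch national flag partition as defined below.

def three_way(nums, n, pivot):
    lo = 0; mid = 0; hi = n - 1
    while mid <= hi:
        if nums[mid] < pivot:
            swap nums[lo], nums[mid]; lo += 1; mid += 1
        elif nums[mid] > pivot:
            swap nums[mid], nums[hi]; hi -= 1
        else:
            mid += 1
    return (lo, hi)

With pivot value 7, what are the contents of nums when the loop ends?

5 5 5 7 7 7 7

pivot = 7; lo=0, mid=0, hi=6
nums[mid]=5<7: swap nums[0],nums[0]; lo=1,mid=1 → 5 7 7 7 5 5 7
nums[mid]=7=7: mid=2
nums[mid]=7=7: mid=3
nums[mid]=7=7: mid=4
nums[mid]=5<7: swap nums[1],nums[4]; lo=2,mid=5 → 5 5 7 7 7 5 7
nums[mid]=5<7: swap nums[2],nums[5]; lo=3,mid=6 → 5 5 5 7 7 7 7
nums[mid]=7=7: mid=7
end: lo=3, hi=6; nums = 5 5 5 7 7 7 7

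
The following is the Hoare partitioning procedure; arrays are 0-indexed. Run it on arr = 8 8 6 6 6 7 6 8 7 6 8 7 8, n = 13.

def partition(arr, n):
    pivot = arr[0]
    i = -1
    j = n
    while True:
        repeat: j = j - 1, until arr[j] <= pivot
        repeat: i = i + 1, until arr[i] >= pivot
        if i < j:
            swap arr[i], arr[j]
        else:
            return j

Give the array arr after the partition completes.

pivot = arr[0] = 8; i = -1, j = 13
j→12 (arr[12]=8≤8), i→0 (arr[0]=8≥8); i<j, swap → 8 8 6 6 6 7 6 8 7 6 8 7 8
j→11 (arr[11]=7≤8), i→1 (arr[1]=8≥8); i<j, swap → 8 7 6 6 6 7 6 8 7 6 8 8 8
j→10 (arr[10]=8≤8), i→7 (arr[7]=8≥8); i<j, swap → 8 7 6 6 6 7 6 8 7 6 8 8 8
j→9, i→10; i≥j, return j=9. arr = 8 7 6 6 6 7 6 8 7 6 8 8 8

8 7 6 6 6 7 6 8 7 6 8 8 8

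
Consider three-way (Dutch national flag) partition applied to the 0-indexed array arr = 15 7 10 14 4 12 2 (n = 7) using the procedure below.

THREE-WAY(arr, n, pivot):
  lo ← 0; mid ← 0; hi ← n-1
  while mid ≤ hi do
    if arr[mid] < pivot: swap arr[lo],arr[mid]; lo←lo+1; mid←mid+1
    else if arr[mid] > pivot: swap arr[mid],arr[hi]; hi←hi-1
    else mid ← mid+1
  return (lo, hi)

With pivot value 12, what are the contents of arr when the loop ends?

pivot = 12; lo=0, mid=0, hi=6
arr[mid]=15>12: swap arr[0],arr[6]; hi=5 → 2 7 10 14 4 12 15
arr[mid]=2<12: swap arr[0],arr[0]; lo=1,mid=1 → 2 7 10 14 4 12 15
arr[mid]=7<12: swap arr[1],arr[1]; lo=2,mid=2 → 2 7 10 14 4 12 15
arr[mid]=10<12: swap arr[2],arr[2]; lo=3,mid=3 → 2 7 10 14 4 12 15
arr[mid]=14>12: swap arr[3],arr[5]; hi=4 → 2 7 10 12 4 14 15
arr[mid]=12=12: mid=4
arr[mid]=4<12: swap arr[3],arr[4]; lo=4,mid=5 → 2 7 10 4 12 14 15
end: lo=4, hi=4; arr = 2 7 10 4 12 14 15

2 7 10 4 12 14 15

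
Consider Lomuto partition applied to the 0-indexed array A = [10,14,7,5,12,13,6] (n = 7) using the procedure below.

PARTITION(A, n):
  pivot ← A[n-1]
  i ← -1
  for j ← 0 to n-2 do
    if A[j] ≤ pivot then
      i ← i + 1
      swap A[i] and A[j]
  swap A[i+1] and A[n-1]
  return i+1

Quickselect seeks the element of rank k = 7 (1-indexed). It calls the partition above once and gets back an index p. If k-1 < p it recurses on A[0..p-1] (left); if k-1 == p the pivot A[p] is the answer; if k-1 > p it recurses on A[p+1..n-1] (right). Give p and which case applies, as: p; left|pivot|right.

pivot = A[6] = 6; i = -1
j=0: A[0]=10 > 6 → no swap
j=1: A[1]=14 > 6 → no swap
j=2: A[2]=7 > 6 → no swap
j=3: A[3]=5 ≤ 6 → i=0, swap A[0],A[3] → [5,14,7,10,12,13,6]
j=4: A[4]=12 > 6 → no swap
j=5: A[5]=13 > 6 → no swap
final swap A[1],A[6] → [5,6,7,10,12,13,14]; return 1
p = 1; k-1 = 6 > 1 ⇒ right

1; right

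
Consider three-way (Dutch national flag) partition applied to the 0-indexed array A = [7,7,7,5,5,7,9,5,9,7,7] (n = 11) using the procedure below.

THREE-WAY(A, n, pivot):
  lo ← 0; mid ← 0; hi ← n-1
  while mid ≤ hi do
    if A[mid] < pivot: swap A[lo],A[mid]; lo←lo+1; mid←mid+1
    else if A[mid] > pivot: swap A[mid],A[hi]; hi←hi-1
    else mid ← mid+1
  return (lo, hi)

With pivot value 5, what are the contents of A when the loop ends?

[5,5,5,7,7,9,7,9,7,7,7]

pivot = 5; lo=0, mid=0, hi=10
A[mid]=7>5: swap A[0],A[10]; hi=9 → [7,7,7,5,5,7,9,5,9,7,7]
A[mid]=7>5: swap A[0],A[9]; hi=8 → [7,7,7,5,5,7,9,5,9,7,7]
A[mid]=7>5: swap A[0],A[8]; hi=7 → [9,7,7,5,5,7,9,5,7,7,7]
A[mid]=9>5: swap A[0],A[7]; hi=6 → [5,7,7,5,5,7,9,9,7,7,7]
A[mid]=5=5: mid=1
A[mid]=7>5: swap A[1],A[6]; hi=5 → [5,9,7,5,5,7,7,9,7,7,7]
A[mid]=9>5: swap A[1],A[5]; hi=4 → [5,7,7,5,5,9,7,9,7,7,7]
A[mid]=7>5: swap A[1],A[4]; hi=3 → [5,5,7,5,7,9,7,9,7,7,7]
A[mid]=5=5: mid=2
A[mid]=7>5: swap A[2],A[3]; hi=2 → [5,5,5,7,7,9,7,9,7,7,7]
A[mid]=5=5: mid=3
end: lo=0, hi=2; A = [5,5,5,7,7,9,7,9,7,7,7]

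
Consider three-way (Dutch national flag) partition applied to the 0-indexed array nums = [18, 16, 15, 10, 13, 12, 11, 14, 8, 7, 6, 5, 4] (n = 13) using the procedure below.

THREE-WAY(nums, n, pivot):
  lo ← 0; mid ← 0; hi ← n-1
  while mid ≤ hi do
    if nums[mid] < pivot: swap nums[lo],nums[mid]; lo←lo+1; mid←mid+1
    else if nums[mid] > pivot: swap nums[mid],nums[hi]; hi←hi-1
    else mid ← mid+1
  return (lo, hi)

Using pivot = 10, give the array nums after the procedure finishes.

lo=0 mid=0 hi=12
18>10: swap(0,12), hi=11 ⇒ [4, 16, 15, 10, 13, 12, 11, 14, 8, 7, 6, 5, 18]
4<10: swap(0,0), lo=1 mid=1 ⇒ [4, 16, 15, 10, 13, 12, 11, 14, 8, 7, 6, 5, 18]
16>10: swap(1,11), hi=10 ⇒ [4, 5, 15, 10, 13, 12, 11, 14, 8, 7, 6, 16, 18]
5<10: swap(1,1), lo=2 mid=2 ⇒ [4, 5, 15, 10, 13, 12, 11, 14, 8, 7, 6, 16, 18]
15>10: swap(2,10), hi=9 ⇒ [4, 5, 6, 10, 13, 12, 11, 14, 8, 7, 15, 16, 18]
6<10: swap(2,2), lo=3 mid=3 ⇒ [4, 5, 6, 10, 13, 12, 11, 14, 8, 7, 15, 16, 18]
10=10: mid=4
13>10: swap(4,9), hi=8 ⇒ [4, 5, 6, 10, 7, 12, 11, 14, 8, 13, 15, 16, 18]
7<10: swap(3,4), lo=4 mid=5 ⇒ [4, 5, 6, 7, 10, 12, 11, 14, 8, 13, 15, 16, 18]
12>10: swap(5,8), hi=7 ⇒ [4, 5, 6, 7, 10, 8, 11, 14, 12, 13, 15, 16, 18]
8<10: swap(4,5), lo=5 mid=6 ⇒ [4, 5, 6, 7, 8, 10, 11, 14, 12, 13, 15, 16, 18]
11>10: swap(6,7), hi=6 ⇒ [4, 5, 6, 7, 8, 10, 14, 11, 12, 13, 15, 16, 18]
14>10: swap(6,6), hi=5 ⇒ [4, 5, 6, 7, 8, 10, 14, 11, 12, 13, 15, 16, 18]
done. lo=5 hi=5; nums=[4, 5, 6, 7, 8, 10, 14, 11, 12, 13, 15, 16, 18]

[4, 5, 6, 7, 8, 10, 14, 11, 12, 13, 15, 16, 18]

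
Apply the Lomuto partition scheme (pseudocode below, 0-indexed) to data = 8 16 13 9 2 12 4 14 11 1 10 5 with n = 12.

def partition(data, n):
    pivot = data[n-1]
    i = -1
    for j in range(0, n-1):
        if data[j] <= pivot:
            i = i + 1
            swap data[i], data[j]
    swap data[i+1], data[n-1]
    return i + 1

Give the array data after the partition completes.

2 4 1 5 8 12 16 14 11 13 10 9

pivot=5, i=-1
j=0: 8>5, skip
j=1: 16>5, skip
j=2: 13>5, skip
j=3: 9>5, skip
j=4: 2≤5, i=0, swap(0,4) ⇒ 2 16 13 9 8 12 4 14 11 1 10 5
j=5: 12>5, skip
j=6: 4≤5, i=1, swap(1,6) ⇒ 2 4 13 9 8 12 16 14 11 1 10 5
j=7: 14>5, skip
j=8: 11>5, skip
j=9: 1≤5, i=2, swap(2,9) ⇒ 2 4 1 9 8 12 16 14 11 13 10 5
j=10: 10>5, skip
swap(3,11) ⇒ 2 4 1 5 8 12 16 14 11 13 10 9; return 3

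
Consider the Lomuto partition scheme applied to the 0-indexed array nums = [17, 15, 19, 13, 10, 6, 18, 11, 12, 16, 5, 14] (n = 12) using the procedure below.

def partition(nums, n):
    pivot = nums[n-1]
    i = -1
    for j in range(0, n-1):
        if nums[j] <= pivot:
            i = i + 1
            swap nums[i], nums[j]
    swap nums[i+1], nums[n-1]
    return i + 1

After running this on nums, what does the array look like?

pivot = nums[11] = 14; i = -1
j=0: nums[0]=17 > 14 → no swap
j=1: nums[1]=15 > 14 → no swap
j=2: nums[2]=19 > 14 → no swap
j=3: nums[3]=13 ≤ 14 → i=0, swap nums[0],nums[3] → [13, 15, 19, 17, 10, 6, 18, 11, 12, 16, 5, 14]
j=4: nums[4]=10 ≤ 14 → i=1, swap nums[1],nums[4] → [13, 10, 19, 17, 15, 6, 18, 11, 12, 16, 5, 14]
j=5: nums[5]=6 ≤ 14 → i=2, swap nums[2],nums[5] → [13, 10, 6, 17, 15, 19, 18, 11, 12, 16, 5, 14]
j=6: nums[6]=18 > 14 → no swap
j=7: nums[7]=11 ≤ 14 → i=3, swap nums[3],nums[7] → [13, 10, 6, 11, 15, 19, 18, 17, 12, 16, 5, 14]
j=8: nums[8]=12 ≤ 14 → i=4, swap nums[4],nums[8] → [13, 10, 6, 11, 12, 19, 18, 17, 15, 16, 5, 14]
j=9: nums[9]=16 > 14 → no swap
j=10: nums[10]=5 ≤ 14 → i=5, swap nums[5],nums[10] → [13, 10, 6, 11, 12, 5, 18, 17, 15, 16, 19, 14]
final swap nums[6],nums[11] → [13, 10, 6, 11, 12, 5, 14, 17, 15, 16, 19, 18]; return 6

[13, 10, 6, 11, 12, 5, 14, 17, 15, 16, 19, 18]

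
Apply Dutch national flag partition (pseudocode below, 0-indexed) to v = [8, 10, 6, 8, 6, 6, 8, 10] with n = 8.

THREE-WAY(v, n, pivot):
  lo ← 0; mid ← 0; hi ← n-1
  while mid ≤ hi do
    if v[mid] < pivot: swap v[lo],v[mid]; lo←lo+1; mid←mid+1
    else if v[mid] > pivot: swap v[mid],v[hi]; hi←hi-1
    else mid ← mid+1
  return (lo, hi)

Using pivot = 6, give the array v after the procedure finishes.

[6, 6, 6, 8, 10, 8, 10, 8]

pivot = 6; lo=0, mid=0, hi=7
v[mid]=8>6: swap v[0],v[7]; hi=6 → [10, 10, 6, 8, 6, 6, 8, 8]
v[mid]=10>6: swap v[0],v[6]; hi=5 → [8, 10, 6, 8, 6, 6, 10, 8]
v[mid]=8>6: swap v[0],v[5]; hi=4 → [6, 10, 6, 8, 6, 8, 10, 8]
v[mid]=6=6: mid=1
v[mid]=10>6: swap v[1],v[4]; hi=3 → [6, 6, 6, 8, 10, 8, 10, 8]
v[mid]=6=6: mid=2
v[mid]=6=6: mid=3
v[mid]=8>6: swap v[3],v[3]; hi=2 → [6, 6, 6, 8, 10, 8, 10, 8]
end: lo=0, hi=2; v = [6, 6, 6, 8, 10, 8, 10, 8]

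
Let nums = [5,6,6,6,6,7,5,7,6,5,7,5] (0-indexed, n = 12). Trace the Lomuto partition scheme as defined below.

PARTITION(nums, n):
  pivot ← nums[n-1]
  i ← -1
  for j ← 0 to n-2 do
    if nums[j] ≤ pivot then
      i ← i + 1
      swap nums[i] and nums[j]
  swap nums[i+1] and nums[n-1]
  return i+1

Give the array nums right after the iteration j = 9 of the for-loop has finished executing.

pivot = nums[11] = 5; i = -1
j=0: nums[0]=5 ≤ 5 → i=0, swap nums[0],nums[0] (no change) → [5,6,6,6,6,7,5,7,6,5,7,5]
j=1: nums[1]=6 > 5 → no swap
j=2: nums[2]=6 > 5 → no swap
j=3: nums[3]=6 > 5 → no swap
j=4: nums[4]=6 > 5 → no swap
j=5: nums[5]=7 > 5 → no swap
j=6: nums[6]=5 ≤ 5 → i=1, swap nums[1],nums[6] → [5,5,6,6,6,7,6,7,6,5,7,5]
j=7: nums[7]=7 > 5 → no swap
j=8: nums[8]=6 > 5 → no swap
j=9: nums[9]=5 ≤ 5 → i=2, swap nums[2],nums[9] → [5,5,5,6,6,7,6,7,6,6,7,5]
(after j=9) nums = [5,5,5,6,6,7,6,7,6,6,7,5]

[5,5,5,6,6,7,6,7,6,6,7,5]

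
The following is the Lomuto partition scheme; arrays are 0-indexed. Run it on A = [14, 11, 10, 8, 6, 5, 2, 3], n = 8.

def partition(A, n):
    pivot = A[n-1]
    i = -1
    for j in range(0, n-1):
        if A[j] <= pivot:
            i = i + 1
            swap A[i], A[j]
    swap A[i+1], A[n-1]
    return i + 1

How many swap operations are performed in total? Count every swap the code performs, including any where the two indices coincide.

pivot = A[7] = 3; i = -1
j=0: A[0]=14 > 3 → no swap
j=1: A[1]=11 > 3 → no swap
j=2: A[2]=10 > 3 → no swap
j=3: A[3]=8 > 3 → no swap
j=4: A[4]=6 > 3 → no swap
j=5: A[5]=5 > 3 → no swap
j=6: A[6]=2 ≤ 3 → i=0, swap A[0],A[6] → [2, 11, 10, 8, 6, 5, 14, 3]
final swap A[1],A[7] → [2, 3, 10, 8, 6, 5, 14, 11]; return 1

2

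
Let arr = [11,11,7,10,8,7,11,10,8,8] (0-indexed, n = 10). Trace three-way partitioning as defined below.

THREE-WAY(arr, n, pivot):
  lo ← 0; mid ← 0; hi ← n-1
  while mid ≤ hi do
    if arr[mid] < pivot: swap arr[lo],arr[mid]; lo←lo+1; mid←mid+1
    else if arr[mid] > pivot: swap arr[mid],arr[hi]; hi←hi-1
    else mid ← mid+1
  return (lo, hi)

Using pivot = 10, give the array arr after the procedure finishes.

lo=0 mid=0 hi=9
11>10: swap(0,9), hi=8 ⇒ [8,11,7,10,8,7,11,10,8,11]
8<10: swap(0,0), lo=1 mid=1 ⇒ [8,11,7,10,8,7,11,10,8,11]
11>10: swap(1,8), hi=7 ⇒ [8,8,7,10,8,7,11,10,11,11]
8<10: swap(1,1), lo=2 mid=2 ⇒ [8,8,7,10,8,7,11,10,11,11]
7<10: swap(2,2), lo=3 mid=3 ⇒ [8,8,7,10,8,7,11,10,11,11]
10=10: mid=4
8<10: swap(3,4), lo=4 mid=5 ⇒ [8,8,7,8,10,7,11,10,11,11]
7<10: swap(4,5), lo=5 mid=6 ⇒ [8,8,7,8,7,10,11,10,11,11]
11>10: swap(6,7), hi=6 ⇒ [8,8,7,8,7,10,10,11,11,11]
10=10: mid=7
done. lo=5 hi=6; arr=[8,8,7,8,7,10,10,11,11,11]

[8,8,7,8,7,10,10,11,11,11]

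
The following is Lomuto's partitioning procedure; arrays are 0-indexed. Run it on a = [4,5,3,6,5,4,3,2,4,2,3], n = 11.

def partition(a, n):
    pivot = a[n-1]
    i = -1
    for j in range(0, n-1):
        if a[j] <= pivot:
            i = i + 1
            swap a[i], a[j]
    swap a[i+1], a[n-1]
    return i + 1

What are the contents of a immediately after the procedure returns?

pivot = a[10] = 3; i = -1
j=0: a[0]=4 > 3 → no swap
j=1: a[1]=5 > 3 → no swap
j=2: a[2]=3 ≤ 3 → i=0, swap a[0],a[2] → [3,5,4,6,5,4,3,2,4,2,3]
j=3: a[3]=6 > 3 → no swap
j=4: a[4]=5 > 3 → no swap
j=5: a[5]=4 > 3 → no swap
j=6: a[6]=3 ≤ 3 → i=1, swap a[1],a[6] → [3,3,4,6,5,4,5,2,4,2,3]
j=7: a[7]=2 ≤ 3 → i=2, swap a[2],a[7] → [3,3,2,6,5,4,5,4,4,2,3]
j=8: a[8]=4 > 3 → no swap
j=9: a[9]=2 ≤ 3 → i=3, swap a[3],a[9] → [3,3,2,2,5,4,5,4,4,6,3]
final swap a[4],a[10] → [3,3,2,2,3,4,5,4,4,6,5]; return 4

[3,3,2,2,3,4,5,4,4,6,5]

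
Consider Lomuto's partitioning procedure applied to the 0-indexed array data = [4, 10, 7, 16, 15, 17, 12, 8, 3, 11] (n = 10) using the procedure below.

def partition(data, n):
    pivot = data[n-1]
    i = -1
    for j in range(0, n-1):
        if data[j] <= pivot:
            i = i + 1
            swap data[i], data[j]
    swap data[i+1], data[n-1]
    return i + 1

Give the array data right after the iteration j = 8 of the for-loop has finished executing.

[4, 10, 7, 8, 3, 17, 12, 16, 15, 11]

pivot=11, i=-1
j=0: 4≤11, i=0, swap(0,0) ⇒ [4, 10, 7, 16, 15, 17, 12, 8, 3, 11]
j=1: 10≤11, i=1, swap(1,1) ⇒ [4, 10, 7, 16, 15, 17, 12, 8, 3, 11]
j=2: 7≤11, i=2, swap(2,2) ⇒ [4, 10, 7, 16, 15, 17, 12, 8, 3, 11]
j=3: 16>11, skip
j=4: 15>11, skip
j=5: 17>11, skip
j=6: 12>11, skip
j=7: 8≤11, i=3, swap(3,7) ⇒ [4, 10, 7, 8, 15, 17, 12, 16, 3, 11]
j=8: 3≤11, i=4, swap(4,8) ⇒ [4, 10, 7, 8, 3, 17, 12, 16, 15, 11]
(after j=8) data = [4, 10, 7, 8, 3, 17, 12, 16, 15, 11]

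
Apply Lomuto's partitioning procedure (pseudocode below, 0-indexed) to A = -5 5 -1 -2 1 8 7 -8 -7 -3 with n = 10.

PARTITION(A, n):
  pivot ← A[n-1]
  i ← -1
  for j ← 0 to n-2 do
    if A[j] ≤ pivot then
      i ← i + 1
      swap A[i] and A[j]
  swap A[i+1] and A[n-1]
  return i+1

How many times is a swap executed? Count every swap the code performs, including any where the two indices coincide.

4

pivot = A[9] = -3; i = -1
j=0: A[0]=-5 ≤ -3 → i=0, swap A[0],A[0] (no change) → -5 5 -1 -2 1 8 7 -8 -7 -3
j=1: A[1]=5 > -3 → no swap
j=2: A[2]=-1 > -3 → no swap
j=3: A[3]=-2 > -3 → no swap
j=4: A[4]=1 > -3 → no swap
j=5: A[5]=8 > -3 → no swap
j=6: A[6]=7 > -3 → no swap
j=7: A[7]=-8 ≤ -3 → i=1, swap A[1],A[7] → -5 -8 -1 -2 1 8 7 5 -7 -3
j=8: A[8]=-7 ≤ -3 → i=2, swap A[2],A[8] → -5 -8 -7 -2 1 8 7 5 -1 -3
final swap A[3],A[9] → -5 -8 -7 -3 1 8 7 5 -1 -2; return 3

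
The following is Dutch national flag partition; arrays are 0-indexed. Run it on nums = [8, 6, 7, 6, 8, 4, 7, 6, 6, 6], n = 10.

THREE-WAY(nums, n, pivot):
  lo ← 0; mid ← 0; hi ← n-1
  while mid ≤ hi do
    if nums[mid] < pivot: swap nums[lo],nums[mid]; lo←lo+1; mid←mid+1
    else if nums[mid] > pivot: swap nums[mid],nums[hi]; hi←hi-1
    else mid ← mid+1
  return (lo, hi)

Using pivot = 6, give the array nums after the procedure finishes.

pivot = 6; lo=0, mid=0, hi=9
nums[mid]=8>6: swap nums[0],nums[9]; hi=8 → [6, 6, 7, 6, 8, 4, 7, 6, 6, 8]
nums[mid]=6=6: mid=1
nums[mid]=6=6: mid=2
nums[mid]=7>6: swap nums[2],nums[8]; hi=7 → [6, 6, 6, 6, 8, 4, 7, 6, 7, 8]
nums[mid]=6=6: mid=3
nums[mid]=6=6: mid=4
nums[mid]=8>6: swap nums[4],nums[7]; hi=6 → [6, 6, 6, 6, 6, 4, 7, 8, 7, 8]
nums[mid]=6=6: mid=5
nums[mid]=4<6: swap nums[0],nums[5]; lo=1,mid=6 → [4, 6, 6, 6, 6, 6, 7, 8, 7, 8]
nums[mid]=7>6: swap nums[6],nums[6]; hi=5 → [4, 6, 6, 6, 6, 6, 7, 8, 7, 8]
end: lo=1, hi=5; nums = [4, 6, 6, 6, 6, 6, 7, 8, 7, 8]

[4, 6, 6, 6, 6, 6, 7, 8, 7, 8]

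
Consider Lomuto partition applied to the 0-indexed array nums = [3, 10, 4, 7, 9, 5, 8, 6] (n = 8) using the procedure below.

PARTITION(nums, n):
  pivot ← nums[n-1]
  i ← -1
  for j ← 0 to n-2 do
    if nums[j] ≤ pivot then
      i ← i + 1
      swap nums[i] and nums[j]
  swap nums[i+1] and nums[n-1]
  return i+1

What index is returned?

pivot=6, i=-1
j=0: 3≤6, i=0, swap(0,0) ⇒ [3, 10, 4, 7, 9, 5, 8, 6]
j=1: 10>6, skip
j=2: 4≤6, i=1, swap(1,2) ⇒ [3, 4, 10, 7, 9, 5, 8, 6]
j=3: 7>6, skip
j=4: 9>6, skip
j=5: 5≤6, i=2, swap(2,5) ⇒ [3, 4, 5, 7, 9, 10, 8, 6]
j=6: 8>6, skip
swap(3,7) ⇒ [3, 4, 5, 6, 9, 10, 8, 7]; return 3

3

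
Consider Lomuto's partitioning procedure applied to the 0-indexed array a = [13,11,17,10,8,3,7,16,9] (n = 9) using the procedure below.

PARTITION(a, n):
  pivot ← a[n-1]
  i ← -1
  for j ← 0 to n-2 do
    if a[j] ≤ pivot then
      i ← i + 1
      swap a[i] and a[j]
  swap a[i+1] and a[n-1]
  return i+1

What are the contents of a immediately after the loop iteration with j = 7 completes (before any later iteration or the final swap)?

pivot=9, i=-1
j=0: 13>9, skip
j=1: 11>9, skip
j=2: 17>9, skip
j=3: 10>9, skip
j=4: 8≤9, i=0, swap(0,4) ⇒ [8,11,17,10,13,3,7,16,9]
j=5: 3≤9, i=1, swap(1,5) ⇒ [8,3,17,10,13,11,7,16,9]
j=6: 7≤9, i=2, swap(2,6) ⇒ [8,3,7,10,13,11,17,16,9]
j=7: 16>9, skip
(after j=7) a = [8,3,7,10,13,11,17,16,9]

[8,3,7,10,13,11,17,16,9]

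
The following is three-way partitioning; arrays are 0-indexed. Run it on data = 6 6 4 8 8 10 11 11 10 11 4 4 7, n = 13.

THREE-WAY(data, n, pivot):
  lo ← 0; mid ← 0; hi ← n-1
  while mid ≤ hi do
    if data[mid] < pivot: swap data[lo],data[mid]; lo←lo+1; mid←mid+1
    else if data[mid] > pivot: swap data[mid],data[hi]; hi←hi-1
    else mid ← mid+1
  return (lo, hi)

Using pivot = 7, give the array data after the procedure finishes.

pivot = 7; lo=0, mid=0, hi=12
data[mid]=6<7: swap data[0],data[0]; lo=1,mid=1 → 6 6 4 8 8 10 11 11 10 11 4 4 7
data[mid]=6<7: swap data[1],data[1]; lo=2,mid=2 → 6 6 4 8 8 10 11 11 10 11 4 4 7
data[mid]=4<7: swap data[2],data[2]; lo=3,mid=3 → 6 6 4 8 8 10 11 11 10 11 4 4 7
data[mid]=8>7: swap data[3],data[12]; hi=11 → 6 6 4 7 8 10 11 11 10 11 4 4 8
data[mid]=7=7: mid=4
data[mid]=8>7: swap data[4],data[11]; hi=10 → 6 6 4 7 4 10 11 11 10 11 4 8 8
data[mid]=4<7: swap data[3],data[4]; lo=4,mid=5 → 6 6 4 4 7 10 11 11 10 11 4 8 8
data[mid]=10>7: swap data[5],data[10]; hi=9 → 6 6 4 4 7 4 11 11 10 11 10 8 8
data[mid]=4<7: swap data[4],data[5]; lo=5,mid=6 → 6 6 4 4 4 7 11 11 10 11 10 8 8
data[mid]=11>7: swap data[6],data[9]; hi=8 → 6 6 4 4 4 7 11 11 10 11 10 8 8
data[mid]=11>7: swap data[6],data[8]; hi=7 → 6 6 4 4 4 7 10 11 11 11 10 8 8
data[mid]=10>7: swap data[6],data[7]; hi=6 → 6 6 4 4 4 7 11 10 11 11 10 8 8
data[mid]=11>7: swap data[6],data[6]; hi=5 → 6 6 4 4 4 7 11 10 11 11 10 8 8
end: lo=5, hi=5; data = 6 6 4 4 4 7 11 10 11 11 10 8 8

6 6 4 4 4 7 11 10 11 11 10 8 8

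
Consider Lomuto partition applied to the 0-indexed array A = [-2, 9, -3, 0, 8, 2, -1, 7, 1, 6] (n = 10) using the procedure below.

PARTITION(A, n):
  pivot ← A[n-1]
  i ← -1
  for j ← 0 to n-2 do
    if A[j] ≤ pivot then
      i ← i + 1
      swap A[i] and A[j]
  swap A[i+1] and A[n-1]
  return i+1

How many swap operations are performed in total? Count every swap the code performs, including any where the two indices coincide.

7

pivot = A[9] = 6; i = -1
j=0: A[0]=-2 ≤ 6 → i=0, swap A[0],A[0] (no change) → [-2, 9, -3, 0, 8, 2, -1, 7, 1, 6]
j=1: A[1]=9 > 6 → no swap
j=2: A[2]=-3 ≤ 6 → i=1, swap A[1],A[2] → [-2, -3, 9, 0, 8, 2, -1, 7, 1, 6]
j=3: A[3]=0 ≤ 6 → i=2, swap A[2],A[3] → [-2, -3, 0, 9, 8, 2, -1, 7, 1, 6]
j=4: A[4]=8 > 6 → no swap
j=5: A[5]=2 ≤ 6 → i=3, swap A[3],A[5] → [-2, -3, 0, 2, 8, 9, -1, 7, 1, 6]
j=6: A[6]=-1 ≤ 6 → i=4, swap A[4],A[6] → [-2, -3, 0, 2, -1, 9, 8, 7, 1, 6]
j=7: A[7]=7 > 6 → no swap
j=8: A[8]=1 ≤ 6 → i=5, swap A[5],A[8] → [-2, -3, 0, 2, -1, 1, 8, 7, 9, 6]
final swap A[6],A[9] → [-2, -3, 0, 2, -1, 1, 6, 7, 9, 8]; return 6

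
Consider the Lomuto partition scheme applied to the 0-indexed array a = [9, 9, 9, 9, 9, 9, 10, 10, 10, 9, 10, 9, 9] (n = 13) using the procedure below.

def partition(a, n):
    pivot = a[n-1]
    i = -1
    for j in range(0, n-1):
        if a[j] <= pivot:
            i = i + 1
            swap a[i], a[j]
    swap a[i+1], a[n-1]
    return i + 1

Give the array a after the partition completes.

pivot=9, i=-1
j=0: 9≤9, i=0, swap(0,0) ⇒ [9, 9, 9, 9, 9, 9, 10, 10, 10, 9, 10, 9, 9]
j=1: 9≤9, i=1, swap(1,1) ⇒ [9, 9, 9, 9, 9, 9, 10, 10, 10, 9, 10, 9, 9]
j=2: 9≤9, i=2, swap(2,2) ⇒ [9, 9, 9, 9, 9, 9, 10, 10, 10, 9, 10, 9, 9]
j=3: 9≤9, i=3, swap(3,3) ⇒ [9, 9, 9, 9, 9, 9, 10, 10, 10, 9, 10, 9, 9]
j=4: 9≤9, i=4, swap(4,4) ⇒ [9, 9, 9, 9, 9, 9, 10, 10, 10, 9, 10, 9, 9]
j=5: 9≤9, i=5, swap(5,5) ⇒ [9, 9, 9, 9, 9, 9, 10, 10, 10, 9, 10, 9, 9]
j=6: 10>9, skip
j=7: 10>9, skip
j=8: 10>9, skip
j=9: 9≤9, i=6, swap(6,9) ⇒ [9, 9, 9, 9, 9, 9, 9, 10, 10, 10, 10, 9, 9]
j=10: 10>9, skip
j=11: 9≤9, i=7, swap(7,11) ⇒ [9, 9, 9, 9, 9, 9, 9, 9, 10, 10, 10, 10, 9]
swap(8,12) ⇒ [9, 9, 9, 9, 9, 9, 9, 9, 9, 10, 10, 10, 10]; return 8

[9, 9, 9, 9, 9, 9, 9, 9, 9, 10, 10, 10, 10]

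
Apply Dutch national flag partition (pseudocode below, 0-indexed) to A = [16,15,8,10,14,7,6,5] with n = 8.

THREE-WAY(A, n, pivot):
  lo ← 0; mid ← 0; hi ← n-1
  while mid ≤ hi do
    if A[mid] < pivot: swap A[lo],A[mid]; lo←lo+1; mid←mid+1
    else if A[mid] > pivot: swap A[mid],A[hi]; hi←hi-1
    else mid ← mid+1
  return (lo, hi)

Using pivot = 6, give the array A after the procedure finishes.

[5,6,10,14,7,8,15,16]

pivot = 6; lo=0, mid=0, hi=7
A[mid]=16>6: swap A[0],A[7]; hi=6 → [5,15,8,10,14,7,6,16]
A[mid]=5<6: swap A[0],A[0]; lo=1,mid=1 → [5,15,8,10,14,7,6,16]
A[mid]=15>6: swap A[1],A[6]; hi=5 → [5,6,8,10,14,7,15,16]
A[mid]=6=6: mid=2
A[mid]=8>6: swap A[2],A[5]; hi=4 → [5,6,7,10,14,8,15,16]
A[mid]=7>6: swap A[2],A[4]; hi=3 → [5,6,14,10,7,8,15,16]
A[mid]=14>6: swap A[2],A[3]; hi=2 → [5,6,10,14,7,8,15,16]
A[mid]=10>6: swap A[2],A[2]; hi=1 → [5,6,10,14,7,8,15,16]
end: lo=1, hi=1; A = [5,6,10,14,7,8,15,16]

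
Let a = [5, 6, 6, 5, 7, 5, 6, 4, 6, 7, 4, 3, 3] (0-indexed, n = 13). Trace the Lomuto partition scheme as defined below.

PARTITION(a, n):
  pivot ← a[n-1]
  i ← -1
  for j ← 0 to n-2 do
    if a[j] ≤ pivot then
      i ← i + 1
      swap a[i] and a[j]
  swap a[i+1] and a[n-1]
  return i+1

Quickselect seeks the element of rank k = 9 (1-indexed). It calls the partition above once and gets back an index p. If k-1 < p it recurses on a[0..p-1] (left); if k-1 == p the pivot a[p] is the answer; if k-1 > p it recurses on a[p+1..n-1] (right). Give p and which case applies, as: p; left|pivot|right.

1; right

pivot = a[12] = 3; i = -1
j=0: a[0]=5 > 3 → no swap
j=1: a[1]=6 > 3 → no swap
j=2: a[2]=6 > 3 → no swap
j=3: a[3]=5 > 3 → no swap
j=4: a[4]=7 > 3 → no swap
j=5: a[5]=5 > 3 → no swap
j=6: a[6]=6 > 3 → no swap
j=7: a[7]=4 > 3 → no swap
j=8: a[8]=6 > 3 → no swap
j=9: a[9]=7 > 3 → no swap
j=10: a[10]=4 > 3 → no swap
j=11: a[11]=3 ≤ 3 → i=0, swap a[0],a[11] → [3, 6, 6, 5, 7, 5, 6, 4, 6, 7, 4, 5, 3]
final swap a[1],a[12] → [3, 3, 6, 5, 7, 5, 6, 4, 6, 7, 4, 5, 6]; return 1
p = 1; k-1 = 8 > 1 ⇒ right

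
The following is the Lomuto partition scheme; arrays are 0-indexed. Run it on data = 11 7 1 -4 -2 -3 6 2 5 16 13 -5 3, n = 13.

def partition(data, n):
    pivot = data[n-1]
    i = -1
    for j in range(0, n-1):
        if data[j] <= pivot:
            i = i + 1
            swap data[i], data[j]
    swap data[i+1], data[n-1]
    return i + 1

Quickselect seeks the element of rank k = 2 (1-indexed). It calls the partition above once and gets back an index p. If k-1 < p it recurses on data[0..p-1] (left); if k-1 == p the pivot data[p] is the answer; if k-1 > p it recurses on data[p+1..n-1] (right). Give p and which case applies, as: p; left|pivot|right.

pivot = data[12] = 3; i = -1
j=0: data[0]=11 > 3 → no swap
j=1: data[1]=7 > 3 → no swap
j=2: data[2]=1 ≤ 3 → i=0, swap data[0],data[2] → 1 7 11 -4 -2 -3 6 2 5 16 13 -5 3
j=3: data[3]=-4 ≤ 3 → i=1, swap data[1],data[3] → 1 -4 11 7 -2 -3 6 2 5 16 13 -5 3
j=4: data[4]=-2 ≤ 3 → i=2, swap data[2],data[4] → 1 -4 -2 7 11 -3 6 2 5 16 13 -5 3
j=5: data[5]=-3 ≤ 3 → i=3, swap data[3],data[5] → 1 -4 -2 -3 11 7 6 2 5 16 13 -5 3
j=6: data[6]=6 > 3 → no swap
j=7: data[7]=2 ≤ 3 → i=4, swap data[4],data[7] → 1 -4 -2 -3 2 7 6 11 5 16 13 -5 3
j=8: data[8]=5 > 3 → no swap
j=9: data[9]=16 > 3 → no swap
j=10: data[10]=13 > 3 → no swap
j=11: data[11]=-5 ≤ 3 → i=5, swap data[5],data[11] → 1 -4 -2 -3 2 -5 6 11 5 16 13 7 3
final swap data[6],data[12] → 1 -4 -2 -3 2 -5 3 11 5 16 13 7 6; return 6
p = 6; k-1 = 1 < 6 ⇒ left

6; left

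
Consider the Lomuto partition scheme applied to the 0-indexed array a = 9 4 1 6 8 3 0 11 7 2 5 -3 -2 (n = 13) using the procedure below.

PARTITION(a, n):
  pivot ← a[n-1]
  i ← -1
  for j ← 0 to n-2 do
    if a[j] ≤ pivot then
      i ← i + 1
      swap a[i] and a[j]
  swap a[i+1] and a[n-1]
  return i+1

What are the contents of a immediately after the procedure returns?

-3 -2 1 6 8 3 0 11 7 2 5 9 4

pivot=-2, i=-1
j=0: 9>-2, skip
j=1: 4>-2, skip
j=2: 1>-2, skip
j=3: 6>-2, skip
j=4: 8>-2, skip
j=5: 3>-2, skip
j=6: 0>-2, skip
j=7: 11>-2, skip
j=8: 7>-2, skip
j=9: 2>-2, skip
j=10: 5>-2, skip
j=11: -3≤-2, i=0, swap(0,11) ⇒ -3 4 1 6 8 3 0 11 7 2 5 9 -2
swap(1,12) ⇒ -3 -2 1 6 8 3 0 11 7 2 5 9 4; return 1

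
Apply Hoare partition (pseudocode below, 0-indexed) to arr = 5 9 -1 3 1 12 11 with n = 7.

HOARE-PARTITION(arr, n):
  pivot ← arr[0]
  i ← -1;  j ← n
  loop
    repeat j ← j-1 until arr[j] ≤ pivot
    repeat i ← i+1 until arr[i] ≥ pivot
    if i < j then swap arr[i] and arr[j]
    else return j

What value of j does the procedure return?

2

pivot=5
j stops at 4 (1), i stops at 0 (5); swap ⇒ 1 9 -1 3 5 12 11
j stops at 3 (3), i stops at 1 (9); swap ⇒ 1 3 -1 9 5 12 11
j stops at 2, i stops at 3; i≥j ⇒ return 2. arr=1 3 -1 9 5 12 11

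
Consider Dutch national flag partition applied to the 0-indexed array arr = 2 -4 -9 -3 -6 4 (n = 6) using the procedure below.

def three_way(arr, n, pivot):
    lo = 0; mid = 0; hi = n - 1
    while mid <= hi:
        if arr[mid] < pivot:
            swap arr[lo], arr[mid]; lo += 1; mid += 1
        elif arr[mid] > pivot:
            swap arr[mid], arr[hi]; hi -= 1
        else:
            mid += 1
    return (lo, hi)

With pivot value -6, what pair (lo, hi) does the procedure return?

pivot = -6; lo=0, mid=0, hi=5
arr[mid]=2>-6: swap arr[0],arr[5]; hi=4 → 4 -4 -9 -3 -6 2
arr[mid]=4>-6: swap arr[0],arr[4]; hi=3 → -6 -4 -9 -3 4 2
arr[mid]=-6=-6: mid=1
arr[mid]=-4>-6: swap arr[1],arr[3]; hi=2 → -6 -3 -9 -4 4 2
arr[mid]=-3>-6: swap arr[1],arr[2]; hi=1 → -6 -9 -3 -4 4 2
arr[mid]=-9<-6: swap arr[0],arr[1]; lo=1,mid=2 → -9 -6 -3 -4 4 2
end: lo=1, hi=1; arr = -9 -6 -3 -4 4 2

(1, 1)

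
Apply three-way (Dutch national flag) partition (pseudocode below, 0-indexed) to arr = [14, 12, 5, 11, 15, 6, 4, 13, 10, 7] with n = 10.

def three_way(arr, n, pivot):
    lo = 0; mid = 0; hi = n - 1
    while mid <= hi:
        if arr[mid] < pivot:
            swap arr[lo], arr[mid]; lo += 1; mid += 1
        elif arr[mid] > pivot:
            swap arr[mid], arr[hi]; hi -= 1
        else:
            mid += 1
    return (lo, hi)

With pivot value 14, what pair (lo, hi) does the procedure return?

(8, 8)

lo=0 mid=0 hi=9
14=14: mid=1
12<14: swap(0,1), lo=1 mid=2 ⇒ [12, 14, 5, 11, 15, 6, 4, 13, 10, 7]
5<14: swap(1,2), lo=2 mid=3 ⇒ [12, 5, 14, 11, 15, 6, 4, 13, 10, 7]
11<14: swap(2,3), lo=3 mid=4 ⇒ [12, 5, 11, 14, 15, 6, 4, 13, 10, 7]
15>14: swap(4,9), hi=8 ⇒ [12, 5, 11, 14, 7, 6, 4, 13, 10, 15]
7<14: swap(3,4), lo=4 mid=5 ⇒ [12, 5, 11, 7, 14, 6, 4, 13, 10, 15]
6<14: swap(4,5), lo=5 mid=6 ⇒ [12, 5, 11, 7, 6, 14, 4, 13, 10, 15]
4<14: swap(5,6), lo=6 mid=7 ⇒ [12, 5, 11, 7, 6, 4, 14, 13, 10, 15]
13<14: swap(6,7), lo=7 mid=8 ⇒ [12, 5, 11, 7, 6, 4, 13, 14, 10, 15]
10<14: swap(7,8), lo=8 mid=9 ⇒ [12, 5, 11, 7, 6, 4, 13, 10, 14, 15]
done. lo=8 hi=8; arr=[12, 5, 11, 7, 6, 4, 13, 10, 14, 15]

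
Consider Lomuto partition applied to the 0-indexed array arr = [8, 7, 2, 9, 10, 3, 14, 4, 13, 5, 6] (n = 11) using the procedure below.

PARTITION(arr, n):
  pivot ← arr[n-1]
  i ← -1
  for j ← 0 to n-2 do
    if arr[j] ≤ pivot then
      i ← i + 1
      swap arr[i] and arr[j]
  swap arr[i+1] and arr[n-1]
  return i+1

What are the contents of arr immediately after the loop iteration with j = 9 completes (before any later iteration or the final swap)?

[2, 3, 4, 5, 10, 7, 14, 8, 13, 9, 6]

pivot=6, i=-1
j=0: 8>6, skip
j=1: 7>6, skip
j=2: 2≤6, i=0, swap(0,2) ⇒ [2, 7, 8, 9, 10, 3, 14, 4, 13, 5, 6]
j=3: 9>6, skip
j=4: 10>6, skip
j=5: 3≤6, i=1, swap(1,5) ⇒ [2, 3, 8, 9, 10, 7, 14, 4, 13, 5, 6]
j=6: 14>6, skip
j=7: 4≤6, i=2, swap(2,7) ⇒ [2, 3, 4, 9, 10, 7, 14, 8, 13, 5, 6]
j=8: 13>6, skip
j=9: 5≤6, i=3, swap(3,9) ⇒ [2, 3, 4, 5, 10, 7, 14, 8, 13, 9, 6]
(after j=9) arr = [2, 3, 4, 5, 10, 7, 14, 8, 13, 9, 6]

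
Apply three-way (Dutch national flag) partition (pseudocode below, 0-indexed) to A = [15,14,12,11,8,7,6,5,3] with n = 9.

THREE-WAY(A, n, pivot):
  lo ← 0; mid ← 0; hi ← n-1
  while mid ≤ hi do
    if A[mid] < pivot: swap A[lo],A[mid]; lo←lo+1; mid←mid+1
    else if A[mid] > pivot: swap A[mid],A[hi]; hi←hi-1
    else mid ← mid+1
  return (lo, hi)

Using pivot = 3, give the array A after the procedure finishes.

[3,12,11,8,7,6,5,14,15]

pivot = 3; lo=0, mid=0, hi=8
A[mid]=15>3: swap A[0],A[8]; hi=7 → [3,14,12,11,8,7,6,5,15]
A[mid]=3=3: mid=1
A[mid]=14>3: swap A[1],A[7]; hi=6 → [3,5,12,11,8,7,6,14,15]
A[mid]=5>3: swap A[1],A[6]; hi=5 → [3,6,12,11,8,7,5,14,15]
A[mid]=6>3: swap A[1],A[5]; hi=4 → [3,7,12,11,8,6,5,14,15]
A[mid]=7>3: swap A[1],A[4]; hi=3 → [3,8,12,11,7,6,5,14,15]
A[mid]=8>3: swap A[1],A[3]; hi=2 → [3,11,12,8,7,6,5,14,15]
A[mid]=11>3: swap A[1],A[2]; hi=1 → [3,12,11,8,7,6,5,14,15]
A[mid]=12>3: swap A[1],A[1]; hi=0 → [3,12,11,8,7,6,5,14,15]
end: lo=0, hi=0; A = [3,12,11,8,7,6,5,14,15]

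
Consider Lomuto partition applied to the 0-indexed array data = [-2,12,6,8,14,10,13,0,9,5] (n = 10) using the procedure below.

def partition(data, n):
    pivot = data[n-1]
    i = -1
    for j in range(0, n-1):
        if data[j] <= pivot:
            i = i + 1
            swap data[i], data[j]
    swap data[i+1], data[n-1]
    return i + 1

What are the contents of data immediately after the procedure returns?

pivot = data[9] = 5; i = -1
j=0: data[0]=-2 ≤ 5 → i=0, swap data[0],data[0] (no change) → [-2,12,6,8,14,10,13,0,9,5]
j=1: data[1]=12 > 5 → no swap
j=2: data[2]=6 > 5 → no swap
j=3: data[3]=8 > 5 → no swap
j=4: data[4]=14 > 5 → no swap
j=5: data[5]=10 > 5 → no swap
j=6: data[6]=13 > 5 → no swap
j=7: data[7]=0 ≤ 5 → i=1, swap data[1],data[7] → [-2,0,6,8,14,10,13,12,9,5]
j=8: data[8]=9 > 5 → no swap
final swap data[2],data[9] → [-2,0,5,8,14,10,13,12,9,6]; return 2

[-2,0,5,8,14,10,13,12,9,6]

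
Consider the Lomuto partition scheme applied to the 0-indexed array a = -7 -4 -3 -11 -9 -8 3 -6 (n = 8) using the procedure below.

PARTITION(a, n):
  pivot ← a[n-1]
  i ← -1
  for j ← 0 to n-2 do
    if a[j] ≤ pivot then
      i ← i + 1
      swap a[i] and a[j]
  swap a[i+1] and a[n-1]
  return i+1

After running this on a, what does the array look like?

pivot = a[7] = -6; i = -1
j=0: a[0]=-7 ≤ -6 → i=0, swap a[0],a[0] (no change) → -7 -4 -3 -11 -9 -8 3 -6
j=1: a[1]=-4 > -6 → no swap
j=2: a[2]=-3 > -6 → no swap
j=3: a[3]=-11 ≤ -6 → i=1, swap a[1],a[3] → -7 -11 -3 -4 -9 -8 3 -6
j=4: a[4]=-9 ≤ -6 → i=2, swap a[2],a[4] → -7 -11 -9 -4 -3 -8 3 -6
j=5: a[5]=-8 ≤ -6 → i=3, swap a[3],a[5] → -7 -11 -9 -8 -3 -4 3 -6
j=6: a[6]=3 > -6 → no swap
final swap a[4],a[7] → -7 -11 -9 -8 -6 -4 3 -3; return 4

-7 -11 -9 -8 -6 -4 3 -3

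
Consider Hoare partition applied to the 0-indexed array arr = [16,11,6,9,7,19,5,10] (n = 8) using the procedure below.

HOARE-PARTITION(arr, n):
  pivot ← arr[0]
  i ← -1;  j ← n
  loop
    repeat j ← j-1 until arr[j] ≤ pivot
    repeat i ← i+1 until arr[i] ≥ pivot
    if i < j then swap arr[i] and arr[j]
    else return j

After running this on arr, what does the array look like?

[10,11,6,9,7,5,19,16]

pivot = arr[0] = 16; i = -1, j = 8
j→7 (arr[7]=10≤16), i→0 (arr[0]=16≥16); i<j, swap → [10,11,6,9,7,19,5,16]
j→6 (arr[6]=5≤16), i→5 (arr[5]=19≥16); i<j, swap → [10,11,6,9,7,5,19,16]
j→5, i→6; i≥j, return j=5. arr = [10,11,6,9,7,5,19,16]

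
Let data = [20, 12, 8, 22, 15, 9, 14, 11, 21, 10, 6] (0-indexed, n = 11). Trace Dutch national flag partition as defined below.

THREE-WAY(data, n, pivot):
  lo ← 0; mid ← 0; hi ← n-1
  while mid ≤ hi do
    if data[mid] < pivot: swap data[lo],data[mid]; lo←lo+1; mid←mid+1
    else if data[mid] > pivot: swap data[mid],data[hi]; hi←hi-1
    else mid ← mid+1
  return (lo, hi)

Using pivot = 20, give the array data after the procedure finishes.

[12, 8, 6, 15, 9, 14, 11, 10, 20, 21, 22]

pivot = 20; lo=0, mid=0, hi=10
data[mid]=20=20: mid=1
data[mid]=12<20: swap data[0],data[1]; lo=1,mid=2 → [12, 20, 8, 22, 15, 9, 14, 11, 21, 10, 6]
data[mid]=8<20: swap data[1],data[2]; lo=2,mid=3 → [12, 8, 20, 22, 15, 9, 14, 11, 21, 10, 6]
data[mid]=22>20: swap data[3],data[10]; hi=9 → [12, 8, 20, 6, 15, 9, 14, 11, 21, 10, 22]
data[mid]=6<20: swap data[2],data[3]; lo=3,mid=4 → [12, 8, 6, 20, 15, 9, 14, 11, 21, 10, 22]
data[mid]=15<20: swap data[3],data[4]; lo=4,mid=5 → [12, 8, 6, 15, 20, 9, 14, 11, 21, 10, 22]
data[mid]=9<20: swap data[4],data[5]; lo=5,mid=6 → [12, 8, 6, 15, 9, 20, 14, 11, 21, 10, 22]
data[mid]=14<20: swap data[5],data[6]; lo=6,mid=7 → [12, 8, 6, 15, 9, 14, 20, 11, 21, 10, 22]
data[mid]=11<20: swap data[6],data[7]; lo=7,mid=8 → [12, 8, 6, 15, 9, 14, 11, 20, 21, 10, 22]
data[mid]=21>20: swap data[8],data[9]; hi=8 → [12, 8, 6, 15, 9, 14, 11, 20, 10, 21, 22]
data[mid]=10<20: swap data[7],data[8]; lo=8,mid=9 → [12, 8, 6, 15, 9, 14, 11, 10, 20, 21, 22]
end: lo=8, hi=8; data = [12, 8, 6, 15, 9, 14, 11, 10, 20, 21, 22]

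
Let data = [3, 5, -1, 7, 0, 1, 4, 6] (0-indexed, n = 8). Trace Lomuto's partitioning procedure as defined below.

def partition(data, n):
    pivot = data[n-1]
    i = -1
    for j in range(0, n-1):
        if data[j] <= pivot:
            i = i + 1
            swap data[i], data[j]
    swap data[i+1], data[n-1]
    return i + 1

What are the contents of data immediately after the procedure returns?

pivot = data[7] = 6; i = -1
j=0: data[0]=3 ≤ 6 → i=0, swap data[0],data[0] (no change) → [3, 5, -1, 7, 0, 1, 4, 6]
j=1: data[1]=5 ≤ 6 → i=1, swap data[1],data[1] (no change) → [3, 5, -1, 7, 0, 1, 4, 6]
j=2: data[2]=-1 ≤ 6 → i=2, swap data[2],data[2] (no change) → [3, 5, -1, 7, 0, 1, 4, 6]
j=3: data[3]=7 > 6 → no swap
j=4: data[4]=0 ≤ 6 → i=3, swap data[3],data[4] → [3, 5, -1, 0, 7, 1, 4, 6]
j=5: data[5]=1 ≤ 6 → i=4, swap data[4],data[5] → [3, 5, -1, 0, 1, 7, 4, 6]
j=6: data[6]=4 ≤ 6 → i=5, swap data[5],data[6] → [3, 5, -1, 0, 1, 4, 7, 6]
final swap data[6],data[7] → [3, 5, -1, 0, 1, 4, 6, 7]; return 6

[3, 5, -1, 0, 1, 4, 6, 7]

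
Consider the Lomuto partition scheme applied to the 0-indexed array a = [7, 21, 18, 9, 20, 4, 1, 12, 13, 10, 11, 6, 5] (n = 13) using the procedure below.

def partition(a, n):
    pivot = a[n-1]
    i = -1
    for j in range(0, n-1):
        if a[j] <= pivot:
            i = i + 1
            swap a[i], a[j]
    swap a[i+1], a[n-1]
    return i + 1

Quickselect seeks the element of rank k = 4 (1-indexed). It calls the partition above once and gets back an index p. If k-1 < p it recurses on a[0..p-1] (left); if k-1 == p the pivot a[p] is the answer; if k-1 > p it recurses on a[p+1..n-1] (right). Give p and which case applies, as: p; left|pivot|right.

pivot=5, i=-1
j=0: 7>5, skip
j=1: 21>5, skip
j=2: 18>5, skip
j=3: 9>5, skip
j=4: 20>5, skip
j=5: 4≤5, i=0, swap(0,5) ⇒ [4, 21, 18, 9, 20, 7, 1, 12, 13, 10, 11, 6, 5]
j=6: 1≤5, i=1, swap(1,6) ⇒ [4, 1, 18, 9, 20, 7, 21, 12, 13, 10, 11, 6, 5]
j=7: 12>5, skip
j=8: 13>5, skip
j=9: 10>5, skip
j=10: 11>5, skip
j=11: 6>5, skip
swap(2,12) ⇒ [4, 1, 5, 9, 20, 7, 21, 12, 13, 10, 11, 6, 18]; return 2
p = 2; k-1 = 3 > 2 ⇒ right

2; right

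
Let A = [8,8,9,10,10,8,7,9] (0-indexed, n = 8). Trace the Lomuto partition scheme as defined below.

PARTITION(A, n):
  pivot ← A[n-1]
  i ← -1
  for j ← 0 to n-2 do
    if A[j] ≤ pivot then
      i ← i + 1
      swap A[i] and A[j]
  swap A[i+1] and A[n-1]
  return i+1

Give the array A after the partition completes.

pivot=9, i=-1
j=0: 8≤9, i=0, swap(0,0) ⇒ [8,8,9,10,10,8,7,9]
j=1: 8≤9, i=1, swap(1,1) ⇒ [8,8,9,10,10,8,7,9]
j=2: 9≤9, i=2, swap(2,2) ⇒ [8,8,9,10,10,8,7,9]
j=3: 10>9, skip
j=4: 10>9, skip
j=5: 8≤9, i=3, swap(3,5) ⇒ [8,8,9,8,10,10,7,9]
j=6: 7≤9, i=4, swap(4,6) ⇒ [8,8,9,8,7,10,10,9]
swap(5,7) ⇒ [8,8,9,8,7,9,10,10]; return 5

[8,8,9,8,7,9,10,10]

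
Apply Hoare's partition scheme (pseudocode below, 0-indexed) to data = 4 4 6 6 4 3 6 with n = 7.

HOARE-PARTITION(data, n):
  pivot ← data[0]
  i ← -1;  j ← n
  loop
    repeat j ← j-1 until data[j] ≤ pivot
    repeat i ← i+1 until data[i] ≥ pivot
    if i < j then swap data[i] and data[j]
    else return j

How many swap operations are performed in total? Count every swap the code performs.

pivot = data[0] = 4; i = -1, j = 7
j→5 (data[5]=3≤4), i→0 (data[0]=4≥4); i<j, swap → 3 4 6 6 4 4 6
j→4 (data[4]=4≤4), i→1 (data[1]=4≥4); i<j, swap → 3 4 6 6 4 4 6
j→1, i→2; i≥j, return j=1. data = 3 4 6 6 4 4 6

2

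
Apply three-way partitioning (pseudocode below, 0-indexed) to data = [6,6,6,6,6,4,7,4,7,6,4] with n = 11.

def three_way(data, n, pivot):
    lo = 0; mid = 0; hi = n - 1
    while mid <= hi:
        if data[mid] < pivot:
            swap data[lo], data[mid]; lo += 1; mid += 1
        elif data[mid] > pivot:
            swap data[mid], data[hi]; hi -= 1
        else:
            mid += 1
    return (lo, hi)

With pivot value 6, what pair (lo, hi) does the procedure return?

(3, 8)

lo=0 mid=0 hi=10
6=6: mid=1
6=6: mid=2
6=6: mid=3
6=6: mid=4
6=6: mid=5
4<6: swap(0,5), lo=1 mid=6 ⇒ [4,6,6,6,6,6,7,4,7,6,4]
7>6: swap(6,10), hi=9 ⇒ [4,6,6,6,6,6,4,4,7,6,7]
4<6: swap(1,6), lo=2 mid=7 ⇒ [4,4,6,6,6,6,6,4,7,6,7]
4<6: swap(2,7), lo=3 mid=8 ⇒ [4,4,4,6,6,6,6,6,7,6,7]
7>6: swap(8,9), hi=8 ⇒ [4,4,4,6,6,6,6,6,6,7,7]
6=6: mid=9
done. lo=3 hi=8; data=[4,4,4,6,6,6,6,6,6,7,7]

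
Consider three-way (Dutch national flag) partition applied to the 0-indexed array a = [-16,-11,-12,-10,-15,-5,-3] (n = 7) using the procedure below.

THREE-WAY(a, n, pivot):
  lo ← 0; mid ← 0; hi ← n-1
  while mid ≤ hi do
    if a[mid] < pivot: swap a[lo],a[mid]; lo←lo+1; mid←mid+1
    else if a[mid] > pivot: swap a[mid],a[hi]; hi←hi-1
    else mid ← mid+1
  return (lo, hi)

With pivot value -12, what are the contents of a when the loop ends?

lo=0 mid=0 hi=6
-16<-12: swap(0,0), lo=1 mid=1 ⇒ [-16,-11,-12,-10,-15,-5,-3]
-11>-12: swap(1,6), hi=5 ⇒ [-16,-3,-12,-10,-15,-5,-11]
-3>-12: swap(1,5), hi=4 ⇒ [-16,-5,-12,-10,-15,-3,-11]
-5>-12: swap(1,4), hi=3 ⇒ [-16,-15,-12,-10,-5,-3,-11]
-15<-12: swap(1,1), lo=2 mid=2 ⇒ [-16,-15,-12,-10,-5,-3,-11]
-12=-12: mid=3
-10>-12: swap(3,3), hi=2 ⇒ [-16,-15,-12,-10,-5,-3,-11]
done. lo=2 hi=2; a=[-16,-15,-12,-10,-5,-3,-11]

[-16,-15,-12,-10,-5,-3,-11]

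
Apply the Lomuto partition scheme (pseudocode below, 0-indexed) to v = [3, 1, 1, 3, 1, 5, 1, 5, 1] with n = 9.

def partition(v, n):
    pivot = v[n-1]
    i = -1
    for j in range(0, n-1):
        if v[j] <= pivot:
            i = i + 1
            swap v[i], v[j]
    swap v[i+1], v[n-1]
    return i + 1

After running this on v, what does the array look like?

pivot = v[8] = 1; i = -1
j=0: v[0]=3 > 1 → no swap
j=1: v[1]=1 ≤ 1 → i=0, swap v[0],v[1] → [1, 3, 1, 3, 1, 5, 1, 5, 1]
j=2: v[2]=1 ≤ 1 → i=1, swap v[1],v[2] → [1, 1, 3, 3, 1, 5, 1, 5, 1]
j=3: v[3]=3 > 1 → no swap
j=4: v[4]=1 ≤ 1 → i=2, swap v[2],v[4] → [1, 1, 1, 3, 3, 5, 1, 5, 1]
j=5: v[5]=5 > 1 → no swap
j=6: v[6]=1 ≤ 1 → i=3, swap v[3],v[6] → [1, 1, 1, 1, 3, 5, 3, 5, 1]
j=7: v[7]=5 > 1 → no swap
final swap v[4],v[8] → [1, 1, 1, 1, 1, 5, 3, 5, 3]; return 4

[1, 1, 1, 1, 1, 5, 3, 5, 3]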